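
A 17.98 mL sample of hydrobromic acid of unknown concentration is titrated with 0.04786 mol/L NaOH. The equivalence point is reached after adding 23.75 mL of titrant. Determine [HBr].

0.0632 M

n(NaOH) delivered = 0.04786 x 0.02375 = 0.001137 mol.
For a 1:1 reaction, n(HBr) = 0.001137 mol.
[HBr] = 0.001137 mol / 0.01798 L = 0.0632 M.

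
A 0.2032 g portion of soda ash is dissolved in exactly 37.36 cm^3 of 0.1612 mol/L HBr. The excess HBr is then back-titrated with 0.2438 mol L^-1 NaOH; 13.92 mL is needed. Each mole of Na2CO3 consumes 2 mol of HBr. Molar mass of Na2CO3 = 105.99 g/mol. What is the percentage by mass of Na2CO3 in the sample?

Total n(HBr) added = 0.1612 x 0.03736 = 0.006022 mol.
n(NaOH) used = 0.2438 x 0.01392 = 0.003394 mol, which equals the excess n(HBr).
So n(HBr) consumed by the sample = 0.006022 - 0.003394 = 0.002629 mol.
n(Na2CO3) = 0.002629 / 2 = 0.001314 mol.
mass Na2CO3 = 0.001314 x 105.99 = 0.1393 g, so %Na2CO3 = 0.1393/0.2032 x 100 = 68.6%.

68.6%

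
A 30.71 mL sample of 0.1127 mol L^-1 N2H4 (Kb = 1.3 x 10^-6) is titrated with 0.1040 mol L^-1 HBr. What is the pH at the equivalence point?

n(N2H4) = 0.1127 x 0.03071 = 0.003461 mol; V(HBr) at equivalence = 0.003461/0.1040 = 0.03328 L.
At equivalence the base is fully converted to N2H5+; total volume = 0.06399 L, so [N2H5+] = 0.003461/0.06399 = 0.05409 M.
Ka(N2H5+) = Kw/Kb = 1.0e-14 / 1.3 x 10^-6 = 7.69e-9.
[H^+] = sqrt(Ka x [N2H5+]) = sqrt(7.69e-9 x 0.05409) = 2.04e-5 M.
pH = -log(2.04e-5) = 4.69.

4.69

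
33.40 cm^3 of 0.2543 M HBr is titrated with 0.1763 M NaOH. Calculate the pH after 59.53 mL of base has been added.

n(acid) = 0.2543 x 0.03340 = 0.008494 mol; n(NaOH) added = 0.1763 x 0.05953 = 0.01050 mol.
Base is in excess by 0.01050 - 0.008494 = 0.002002 mol in a total volume of 0.09293 L.
[OH^-] = 0.002002/0.09293 = 0.02154 M, so pOH = 1.67 and pH = 14.00 - 1.67 = 12.33.

12.33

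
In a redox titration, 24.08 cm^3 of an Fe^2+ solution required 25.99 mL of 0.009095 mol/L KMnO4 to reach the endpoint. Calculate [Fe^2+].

n(KMnO4) = 0.009095 x 0.02599 = 0.0002364 mol.
From the balanced equation, 1 mol KMnO4 reacts with 5 mol Fe^2+, so n(Fe^2+) = 0.0002364 x 5/1 = 0.001182 mol.
[Fe^2+] = 0.001182 / 0.02408 L = 0.0491 M.

0.0491 M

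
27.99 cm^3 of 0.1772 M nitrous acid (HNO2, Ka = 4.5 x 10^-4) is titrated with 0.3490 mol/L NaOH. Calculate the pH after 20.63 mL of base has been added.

n(acid) = 0.1772 x 0.02799 = 0.004960 mol; n(NaOH) added = 0.3490 x 0.02063 = 0.007200 mol.
Base is in excess by 0.007200 - 0.004960 = 0.002240 mol in a total volume of 0.04862 L.
[OH^-] = 0.002240/0.04862 = 0.04607 M, so pOH = 1.34 and pH = 14.00 - 1.34 = 12.66.

12.66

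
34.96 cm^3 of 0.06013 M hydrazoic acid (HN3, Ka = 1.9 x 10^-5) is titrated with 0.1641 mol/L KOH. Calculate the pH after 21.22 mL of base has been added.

n(acid) = 0.06013 x 0.03496 = 0.002102 mol; n(KOH) added = 0.1641 x 0.02122 = 0.003482 mol.
Base is in excess by 0.003482 - 0.002102 = 0.001380 mol in a total volume of 0.05618 L.
[OH^-] = 0.001380/0.05618 = 0.02456 M, so pOH = 1.61 and pH = 14.00 - 1.61 = 12.39.

12.39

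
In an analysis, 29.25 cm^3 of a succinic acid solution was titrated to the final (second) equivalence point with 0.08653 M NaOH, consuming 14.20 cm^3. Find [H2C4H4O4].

n(NaOH) = 0.08653 x 0.01420 = 0.001229 mol.
At the final (second) equivalence point, 2 mol OH^- react per mol H2C4H4O4, so n(H2C4H4O4) = 0.001229 / 2 = 0.0006144 mol.
[H2C4H4O4] = 0.0006144 / 0.02925 L = 0.0210 M.

0.0210 M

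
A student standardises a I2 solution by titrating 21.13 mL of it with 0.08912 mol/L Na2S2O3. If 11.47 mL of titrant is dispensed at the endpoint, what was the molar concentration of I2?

0.0242 M

n(Na2S2O3) = 0.08912 x 0.01147 = 0.001022 mol.
From the balanced equation, 2 mol Na2S2O3 reacts with 1 mol I2, so n(I2) = 0.001022 x 1/2 = 0.0005111 mol.
[I2] = 0.0005111 / 0.02113 L = 0.0242 M.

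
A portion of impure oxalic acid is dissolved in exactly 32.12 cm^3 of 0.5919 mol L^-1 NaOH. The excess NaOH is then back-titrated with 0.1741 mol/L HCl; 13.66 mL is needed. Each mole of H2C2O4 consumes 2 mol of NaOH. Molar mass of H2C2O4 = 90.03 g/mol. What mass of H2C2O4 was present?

0.749 g

Total n(NaOH) added = 0.5919 x 0.03212 = 0.01901 mol.
n(HCl) used = 0.1741 x 0.01366 = 0.002378 mol, which equals the excess n(NaOH).
So n(NaOH) consumed by the sample = 0.01901 - 0.002378 = 0.01663 mol.
n(H2C2O4) = 0.01663 / 2 = 0.008317 mol.
mass = 0.008317 mol x 90.03 g/mol = 0.749 g.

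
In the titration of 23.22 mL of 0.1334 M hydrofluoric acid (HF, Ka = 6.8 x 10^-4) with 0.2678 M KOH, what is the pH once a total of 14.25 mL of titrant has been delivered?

n(acid) = 0.1334 x 0.02322 = 0.003098 mol; n(KOH) added = 0.2678 x 0.01425 = 0.003816 mol.
Base is in excess by 0.003816 - 0.003098 = 0.0007186 mol in a total volume of 0.03747 L.
[OH^-] = 0.0007186/0.03747 = 0.01918 M, so pOH = 1.72 and pH = 14.00 - 1.72 = 12.28.

12.28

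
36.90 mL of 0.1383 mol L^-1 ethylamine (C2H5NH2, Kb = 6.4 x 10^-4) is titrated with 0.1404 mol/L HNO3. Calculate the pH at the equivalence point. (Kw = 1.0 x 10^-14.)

5.98

n(C2H5NH2) = 0.1383 x 0.03690 = 0.005103 mol; V(HNO3) at equivalence = 0.005103/0.1404 = 0.03635 L.
At equivalence the base is fully converted to C2H5NH3+; total volume = 0.07325 L, so [C2H5NH3+] = 0.005103/0.07325 = 0.06967 M.
Ka(C2H5NH3+) = Kw/Kb = 1.0e-14 / 6.4 x 10^-4 = 1.56e-11.
[H^+] = sqrt(Ka x [C2H5NH3+]) = sqrt(1.56e-11 x 0.06967) = 1.04e-6 M.
pH = -log(1.04e-6) = 5.98.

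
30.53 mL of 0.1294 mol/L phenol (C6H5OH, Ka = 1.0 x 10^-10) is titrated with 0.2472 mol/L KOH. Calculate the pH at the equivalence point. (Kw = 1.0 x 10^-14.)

n(C6H5OH) = 0.1294 x 0.03053 = 0.003951 mol; V(KOH) at equivalence = 0.003951/0.2472 = 0.01598 L.
At equivalence all the acid is converted to C6H5O-; total volume = 0.03053 + 0.01598 = 0.04651 L, so [C6H5O-] = 0.003951/0.04651 = 0.08494 M.
Kb = Kw/Ka = 1.0e-14 / 1.0 x 10^-10 = 0.000100.
[OH^-] = sqrt(Kb x [C6H5O-]) = sqrt(0.000100 x 0.08494) = 0.00291 M.
pOH = 2.54, so pH = 14.00 - 2.54 = 11.46.

11.46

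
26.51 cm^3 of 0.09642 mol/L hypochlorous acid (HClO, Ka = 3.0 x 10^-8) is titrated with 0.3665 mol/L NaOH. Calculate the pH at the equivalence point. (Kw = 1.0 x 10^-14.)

n(HClO) = 0.09642 x 0.02651 = 0.002556 mol; V(NaOH) at equivalence = 0.002556/0.3665 = 0.006974 L.
At equivalence all the acid is converted to ClO-; total volume = 0.02651 + 0.006974 = 0.03348 L, so [ClO-] = 0.002556/0.03348 = 0.07634 M.
Kb = Kw/Ka = 1.0e-14 / 3.0 x 10^-8 = 3.33e-7.
[OH^-] = sqrt(Kb x [ClO-]) = sqrt(3.33e-7 x 0.07634) = 0.000160 M.
pOH = 3.80, so pH = 14.00 - 3.80 = 10.20.

10.20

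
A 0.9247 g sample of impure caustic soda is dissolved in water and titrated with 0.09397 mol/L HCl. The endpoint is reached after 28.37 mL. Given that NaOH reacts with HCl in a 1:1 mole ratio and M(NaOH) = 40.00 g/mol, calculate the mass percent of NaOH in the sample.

n(HCl) = 0.09397 x 0.02837 = 0.002666 mol.
n(NaOH) = 0.002666 / 1 = 0.002666 mol.
mass of NaOH = 0.002666 x 40.00 = 0.1066 g.
% purity = 0.1066 / 0.9247 x 100 = 11.5%.

11.5%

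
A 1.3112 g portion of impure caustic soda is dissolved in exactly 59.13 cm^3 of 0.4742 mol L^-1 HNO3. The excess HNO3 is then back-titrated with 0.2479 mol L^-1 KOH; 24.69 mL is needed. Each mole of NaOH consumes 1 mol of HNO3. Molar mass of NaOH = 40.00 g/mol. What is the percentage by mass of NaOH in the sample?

Total n(HNO3) added = 0.4742 x 0.05913 = 0.02804 mol.
n(KOH) used = 0.2479 x 0.02469 = 0.006121 mol, which equals the excess n(HNO3).
So n(HNO3) consumed by the sample = 0.02804 - 0.006121 = 0.02192 mol.
n(NaOH) = 0.02192 / 1 = 0.02192 mol.
mass NaOH = 0.02192 x 40.00 = 0.8768 g, so %NaOH = 0.8768/1.3112 x 100 = 66.9%.

66.9%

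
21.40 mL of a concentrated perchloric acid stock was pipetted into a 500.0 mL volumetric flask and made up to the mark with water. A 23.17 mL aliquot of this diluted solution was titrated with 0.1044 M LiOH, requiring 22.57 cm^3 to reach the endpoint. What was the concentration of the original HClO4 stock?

n(LiOH) = 0.1044 x 0.02257 = 0.002356 mol.
n(HClO4) in the aliquot = 0.002356 mol.
[diluted HClO4] = 0.002356 / 0.02317 = 0.1017 M.
Dilution factor = 500.0/21.40 = 23.36, so [stock] = 0.1017 x 23.36 = 2.38 M.

2.38 M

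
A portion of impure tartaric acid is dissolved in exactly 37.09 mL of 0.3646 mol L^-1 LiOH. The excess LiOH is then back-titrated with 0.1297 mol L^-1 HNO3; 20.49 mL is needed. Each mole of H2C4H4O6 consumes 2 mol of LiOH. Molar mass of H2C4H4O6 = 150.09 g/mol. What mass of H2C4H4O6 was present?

0.815 g

Total n(LiOH) added = 0.3646 x 0.03709 = 0.01352 mol.
n(HNO3) used = 0.1297 x 0.02049 = 0.002658 mol, which equals the excess n(LiOH).
So n(LiOH) consumed by the sample = 0.01352 - 0.002658 = 0.01087 mol.
n(H2C4H4O6) = 0.01087 / 2 = 0.005433 mol.
mass = 0.005433 mol x 150.09 g/mol = 0.815 g.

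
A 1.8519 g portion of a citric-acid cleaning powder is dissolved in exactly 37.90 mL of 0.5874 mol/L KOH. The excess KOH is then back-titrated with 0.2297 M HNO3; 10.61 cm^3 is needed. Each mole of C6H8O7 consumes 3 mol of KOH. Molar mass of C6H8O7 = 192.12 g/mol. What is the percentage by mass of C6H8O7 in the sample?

Total n(KOH) added = 0.5874 x 0.03790 = 0.02226 mol.
n(HNO3) used = 0.2297 x 0.01061 = 0.002437 mol, which equals the excess n(KOH).
So n(KOH) consumed by the sample = 0.02226 - 0.002437 = 0.01983 mol.
n(C6H8O7) = 0.01983 / 3 = 0.006608 mol.
mass C6H8O7 = 0.006608 x 192.12 = 1.270 g, so %C6H8O7 = 1.270/1.8519 x 100 = 68.6%.

68.6%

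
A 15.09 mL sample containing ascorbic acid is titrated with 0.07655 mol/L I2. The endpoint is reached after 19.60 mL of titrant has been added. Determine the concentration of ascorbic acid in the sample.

0.0994 M

n(I2) = 0.07655 x 0.01960 = 0.001500 mol.
From the balanced equation, 1 mol I2 reacts with 1 mol ascorbic acid, so n(ascorbic acid) = 0.001500 x 1/1 = 0.001500 mol.
[ascorbic acid] = 0.001500 / 0.01509 L = 0.0994 M.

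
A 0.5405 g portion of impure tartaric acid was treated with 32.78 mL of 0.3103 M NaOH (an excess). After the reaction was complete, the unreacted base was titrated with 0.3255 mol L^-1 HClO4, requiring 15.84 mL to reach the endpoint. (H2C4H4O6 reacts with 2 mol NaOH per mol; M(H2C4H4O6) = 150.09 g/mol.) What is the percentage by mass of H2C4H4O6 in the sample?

Total n(NaOH) added = 0.3103 x 0.03278 = 0.01017 mol.
n(HClO4) used = 0.3255 x 0.01584 = 0.005156 mol, which equals the excess n(NaOH).
So n(NaOH) consumed by the sample = 0.01017 - 0.005156 = 0.005016 mol.
n(H2C4H4O6) = 0.005016 / 2 = 0.002508 mol.
mass H2C4H4O6 = 0.002508 x 150.09 = 0.3764 g, so %H2C4H4O6 = 0.3764/0.5405 x 100 = 69.6%.

69.6%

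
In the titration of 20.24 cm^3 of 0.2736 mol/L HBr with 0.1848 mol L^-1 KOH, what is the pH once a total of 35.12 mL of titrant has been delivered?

12.24

n(acid) = 0.2736 x 0.02024 = 0.005538 mol; n(KOH) added = 0.1848 x 0.03512 = 0.006490 mol.
Base is in excess by 0.006490 - 0.005538 = 0.0009525 mol in a total volume of 0.05536 L.
[OH^-] = 0.0009525/0.05536 = 0.01721 M, so pOH = 1.76 and pH = 14.00 - 1.76 = 12.24.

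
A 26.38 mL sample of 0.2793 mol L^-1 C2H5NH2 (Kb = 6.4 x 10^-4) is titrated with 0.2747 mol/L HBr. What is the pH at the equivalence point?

n(C2H5NH2) = 0.2793 x 0.02638 = 0.007368 mol; V(HBr) at equivalence = 0.007368/0.2747 = 0.02682 L.
At equivalence the base is fully converted to C2H5NH3+; total volume = 0.05320 L, so [C2H5NH3+] = 0.007368/0.05320 = 0.1385 M.
Ka(C2H5NH3+) = Kw/Kb = 1.0e-14 / 6.4 x 10^-4 = 1.56e-11.
[H^+] = sqrt(Ka x [C2H5NH3+]) = sqrt(1.56e-11 x 0.1385) = 1.47e-6 M.
pH = -log(1.47e-6) = 5.83.

5.83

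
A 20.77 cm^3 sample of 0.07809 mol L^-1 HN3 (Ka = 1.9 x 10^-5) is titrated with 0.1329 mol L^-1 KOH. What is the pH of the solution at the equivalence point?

8.71

n(HN3) = 0.07809 x 0.02077 = 0.001622 mol; V(KOH) at equivalence = 0.001622/0.1329 = 0.01220 L.
At equivalence all the acid is converted to N3-; total volume = 0.02077 + 0.01220 = 0.03297 L, so [N3-] = 0.001622/0.03297 = 0.04919 M.
Kb = Kw/Ka = 1.0e-14 / 1.9 x 10^-5 = 5.26e-10.
[OH^-] = sqrt(Kb x [N3-]) = sqrt(5.26e-10 x 0.04919) = 5.09e-6 M.
pOH = 5.29, so pH = 14.00 - 5.29 = 8.71.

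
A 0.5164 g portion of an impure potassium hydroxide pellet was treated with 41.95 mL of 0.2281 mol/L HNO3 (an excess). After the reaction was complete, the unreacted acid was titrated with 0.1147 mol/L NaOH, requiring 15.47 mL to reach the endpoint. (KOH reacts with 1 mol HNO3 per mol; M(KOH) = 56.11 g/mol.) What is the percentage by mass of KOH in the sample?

Total n(HNO3) added = 0.2281 x 0.04195 = 0.009569 mol.
n(NaOH) used = 0.1147 x 0.01547 = 0.001774 mol, which equals the excess n(HNO3).
So n(HNO3) consumed by the sample = 0.009569 - 0.001774 = 0.007794 mol.
n(KOH) = 0.007794 / 1 = 0.007794 mol.
mass KOH = 0.007794 x 56.11 = 0.4373 g, so %KOH = 0.4373/0.5164 x 100 = 84.7%.

84.7%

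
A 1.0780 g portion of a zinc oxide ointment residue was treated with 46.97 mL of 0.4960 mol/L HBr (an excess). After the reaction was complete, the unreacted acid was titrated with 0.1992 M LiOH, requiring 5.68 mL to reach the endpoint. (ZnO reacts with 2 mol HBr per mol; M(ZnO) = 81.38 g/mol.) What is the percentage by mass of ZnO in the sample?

83.7%

Total n(HBr) added = 0.4960 x 0.04697 = 0.02330 mol.
n(LiOH) used = 0.1992 x 0.005680 = 0.001131 mol, which equals the excess n(HBr).
So n(HBr) consumed by the sample = 0.02330 - 0.001131 = 0.02217 mol.
n(ZnO) = 0.02217 / 2 = 0.01108 mol.
mass ZnO = 0.01108 x 81.38 = 0.9019 g, so %ZnO = 0.9019/1.0780 x 100 = 83.7%.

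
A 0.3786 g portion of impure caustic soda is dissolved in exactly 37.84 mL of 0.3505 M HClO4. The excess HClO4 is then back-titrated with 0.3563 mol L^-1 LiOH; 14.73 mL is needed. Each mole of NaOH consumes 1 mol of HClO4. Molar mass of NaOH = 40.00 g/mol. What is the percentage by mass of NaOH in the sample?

Total n(HClO4) added = 0.3505 x 0.03784 = 0.01326 mol.
n(LiOH) used = 0.3563 x 0.01473 = 0.005248 mol, which equals the excess n(HClO4).
So n(HClO4) consumed by the sample = 0.01326 - 0.005248 = 0.008015 mol.
n(NaOH) = 0.008015 / 1 = 0.008015 mol.
mass NaOH = 0.008015 x 40.00 = 0.3206 g, so %NaOH = 0.3206/0.3786 x 100 = 84.7%.

84.7%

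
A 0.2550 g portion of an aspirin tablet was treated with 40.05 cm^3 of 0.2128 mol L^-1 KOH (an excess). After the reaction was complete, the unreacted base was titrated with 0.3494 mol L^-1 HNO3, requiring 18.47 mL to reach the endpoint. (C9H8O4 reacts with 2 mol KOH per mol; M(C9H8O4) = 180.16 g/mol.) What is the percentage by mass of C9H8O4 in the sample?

73.1%

Total n(KOH) added = 0.2128 x 0.04005 = 0.008523 mol.
n(HNO3) used = 0.3494 x 0.01847 = 0.006453 mol, which equals the excess n(KOH).
So n(KOH) consumed by the sample = 0.008523 - 0.006453 = 0.002069 mol.
n(C9H8O4) = 0.002069 / 2 = 0.001035 mol.
mass C9H8O4 = 0.001035 x 180.16 = 0.1864 g, so %C9H8O4 = 0.1864/0.2550 x 100 = 73.1%.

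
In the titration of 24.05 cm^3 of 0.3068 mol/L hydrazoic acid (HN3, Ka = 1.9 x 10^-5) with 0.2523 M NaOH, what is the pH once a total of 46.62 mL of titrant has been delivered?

n(acid) = 0.3068 x 0.02405 = 0.007379 mol; n(NaOH) added = 0.2523 x 0.04662 = 0.01176 mol.
Base is in excess by 0.01176 - 0.007379 = 0.004384 mol in a total volume of 0.07067 L.
[OH^-] = 0.004384/0.07067 = 0.06203 M, so pOH = 1.21 and pH = 14.00 - 1.21 = 12.79.

12.79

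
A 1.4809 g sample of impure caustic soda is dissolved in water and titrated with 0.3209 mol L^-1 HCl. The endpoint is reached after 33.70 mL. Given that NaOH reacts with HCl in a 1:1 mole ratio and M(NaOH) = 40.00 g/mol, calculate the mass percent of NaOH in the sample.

29.2%

n(HCl) = 0.3209 x 0.03370 = 0.01081 mol.
n(NaOH) = 0.01081 / 1 = 0.01081 mol.
mass of NaOH = 0.01081 x 40.00 = 0.4326 g.
% purity = 0.4326 / 1.4809 x 100 = 29.2%.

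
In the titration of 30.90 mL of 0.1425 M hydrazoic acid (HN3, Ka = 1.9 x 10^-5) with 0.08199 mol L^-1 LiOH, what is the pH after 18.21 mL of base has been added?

Initial n(HN3) = 0.1425 x 0.03090 = 0.004403 mol.
n(LiOH) added = 0.08199 x 0.01821 = 0.001493 mol, converting that many moles of HN3 to N3-.
Remaining n(HN3) = 0.002910 mol; n(N3-) = 0.001493 mol.
By Henderson-Hasselbalch, pH = pKa + log([A^-]/[HA]) = 4.72 + log(0.001493/0.002910) = 4.72 + (-0.29) = 4.43.

4.43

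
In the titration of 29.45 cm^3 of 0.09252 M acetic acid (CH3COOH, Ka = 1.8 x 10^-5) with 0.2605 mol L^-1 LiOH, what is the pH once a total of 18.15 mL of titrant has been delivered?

12.62

n(acid) = 0.09252 x 0.02945 = 0.002725 mol; n(LiOH) added = 0.2605 x 0.01815 = 0.004728 mol.
Base is in excess by 0.004728 - 0.002725 = 0.002003 mol in a total volume of 0.04760 L.
[OH^-] = 0.002003/0.04760 = 0.04209 M, so pOH = 1.38 and pH = 14.00 - 1.38 = 12.62.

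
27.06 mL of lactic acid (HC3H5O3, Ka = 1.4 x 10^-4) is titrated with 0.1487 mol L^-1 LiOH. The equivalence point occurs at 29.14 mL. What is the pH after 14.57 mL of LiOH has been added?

3.85

14.57 mL is exactly half the equivalence volume (29.14/2), i.e. the half-equivalence point.
There, n(HA) = n(A^-), so pH = pKa = -log(1.4 x 10^-4) = 3.85.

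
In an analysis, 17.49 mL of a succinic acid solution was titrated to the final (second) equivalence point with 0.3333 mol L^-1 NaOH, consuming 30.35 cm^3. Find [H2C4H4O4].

0.289 M

n(NaOH) = 0.3333 x 0.03035 = 0.01012 mol.
At the final (second) equivalence point, 2 mol OH^- react per mol H2C4H4O4, so n(H2C4H4O4) = 0.01012 / 2 = 0.005058 mol.
[H2C4H4O4] = 0.005058 / 0.01749 L = 0.289 M.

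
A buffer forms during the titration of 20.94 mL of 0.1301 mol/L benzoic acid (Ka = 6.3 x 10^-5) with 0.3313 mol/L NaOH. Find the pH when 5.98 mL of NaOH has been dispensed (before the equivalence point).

Initial n(C6H5COOH) = 0.1301 x 0.02094 = 0.002724 mol.
n(NaOH) added = 0.3313 x 0.005980 = 0.001981 mol, converting that many moles of C6H5COOH to C6H5COO-.
Remaining n(C6H5COOH) = 0.0007431 mol; n(C6H5COO-) = 0.001981 mol.
By Henderson-Hasselbalch, pH = pKa + log([A^-]/[HA]) = 4.20 + log(0.001981/0.0007431) = 4.20 + (+0.43) = 4.63.

4.63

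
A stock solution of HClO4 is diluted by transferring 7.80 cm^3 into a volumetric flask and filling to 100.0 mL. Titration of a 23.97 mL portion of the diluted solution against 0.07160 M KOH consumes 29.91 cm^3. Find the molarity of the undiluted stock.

1.15 M

n(KOH) = 0.07160 x 0.02991 = 0.002142 mol.
n(HClO4) in the aliquot = 0.002142 mol.
[diluted HClO4] = 0.002142 / 0.02397 = 0.08934 M.
Dilution factor = 100.0/7.800 = 12.82, so [stock] = 0.08934 x 12.82 = 1.15 M.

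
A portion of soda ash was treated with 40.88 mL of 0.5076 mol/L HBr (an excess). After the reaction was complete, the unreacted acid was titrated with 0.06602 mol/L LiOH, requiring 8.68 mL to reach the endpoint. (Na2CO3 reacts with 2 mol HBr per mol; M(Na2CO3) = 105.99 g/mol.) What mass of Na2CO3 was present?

1.07 g

Total n(HBr) added = 0.5076 x 0.04088 = 0.02075 mol.
n(LiOH) used = 0.06602 x 0.008680 = 0.0005731 mol, which equals the excess n(HBr).
So n(HBr) consumed by the sample = 0.02075 - 0.0005731 = 0.02018 mol.
n(Na2CO3) = 0.02018 / 2 = 0.01009 mol.
mass = 0.01009 mol x 105.99 g/mol = 1.07 g.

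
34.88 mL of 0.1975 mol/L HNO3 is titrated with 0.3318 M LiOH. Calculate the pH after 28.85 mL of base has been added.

n(acid) = 0.1975 x 0.03488 = 0.006889 mol; n(LiOH) added = 0.3318 x 0.02885 = 0.009572 mol.
Base is in excess by 0.009572 - 0.006889 = 0.002684 mol in a total volume of 0.06373 L.
[OH^-] = 0.002684/0.06373 = 0.04211 M, so pOH = 1.38 and pH = 14.00 - 1.38 = 12.62.

12.62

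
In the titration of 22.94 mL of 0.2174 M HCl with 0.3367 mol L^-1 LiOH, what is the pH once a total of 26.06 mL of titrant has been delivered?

n(acid) = 0.2174 x 0.02294 = 0.004987 mol; n(LiOH) added = 0.3367 x 0.02606 = 0.008774 mol.
Base is in excess by 0.008774 - 0.004987 = 0.003787 mol in a total volume of 0.04900 L.
[OH^-] = 0.003787/0.04900 = 0.07729 M, so pOH = 1.11 and pH = 14.00 - 1.11 = 12.89.

12.89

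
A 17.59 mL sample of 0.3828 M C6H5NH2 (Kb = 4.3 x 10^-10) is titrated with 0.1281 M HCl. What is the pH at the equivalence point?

2.83

n(C6H5NH2) = 0.3828 x 0.01759 = 0.006733 mol; V(HCl) at equivalence = 0.006733/0.1281 = 0.05256 L.
At equivalence the base is fully converted to C6H5NH3+; total volume = 0.07015 L, so [C6H5NH3+] = 0.006733/0.07015 = 0.09598 M.
Ka(C6H5NH3+) = Kw/Kb = 1.0e-14 / 4.3 x 10^-10 = 2.33e-5.
[H^+] = sqrt(Ka x [C6H5NH3+]) = sqrt(2.33e-5 x 0.09598) = 0.00149 M.
pH = -log(0.00149) = 2.83.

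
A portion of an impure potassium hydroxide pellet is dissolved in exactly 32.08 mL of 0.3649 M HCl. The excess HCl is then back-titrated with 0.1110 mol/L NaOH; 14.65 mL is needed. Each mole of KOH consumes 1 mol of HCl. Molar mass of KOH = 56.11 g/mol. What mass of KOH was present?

0.566 g

Total n(HCl) added = 0.3649 x 0.03208 = 0.01171 mol.
n(NaOH) used = 0.1110 x 0.01465 = 0.001626 mol, which equals the excess n(HCl).
So n(HCl) consumed by the sample = 0.01171 - 0.001626 = 0.01008 mol.
n(KOH) = 0.01008 / 1 = 0.01008 mol.
mass = 0.01008 mol x 56.11 g/mol = 0.566 g.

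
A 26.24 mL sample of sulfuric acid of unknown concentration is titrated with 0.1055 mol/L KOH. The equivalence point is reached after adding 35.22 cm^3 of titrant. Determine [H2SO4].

n(KOH) delivered = 0.1055 x 0.03522 = 0.003716 mol.
The reaction is 1 H2SO4 + 2 KOH, so n(H2SO4) = 0.003716 x 1/2 = 0.001858 mol.
[H2SO4] = 0.001858 mol / 0.02624 L = 0.0708 M.

0.0708 M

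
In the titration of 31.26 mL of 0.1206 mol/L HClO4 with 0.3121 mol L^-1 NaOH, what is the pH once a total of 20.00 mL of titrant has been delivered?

12.68

n(acid) = 0.1206 x 0.03126 = 0.003770 mol; n(NaOH) added = 0.3121 x 0.02000 = 0.006242 mol.
Base is in excess by 0.006242 - 0.003770 = 0.002472 mol in a total volume of 0.05126 L.
[OH^-] = 0.002472/0.05126 = 0.04823 M, so pOH = 1.32 and pH = 14.00 - 1.32 = 12.68.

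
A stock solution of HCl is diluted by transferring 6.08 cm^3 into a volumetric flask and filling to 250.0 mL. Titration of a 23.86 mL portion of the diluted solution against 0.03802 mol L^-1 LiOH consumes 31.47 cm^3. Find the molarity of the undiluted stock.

2.06 M

n(LiOH) = 0.03802 x 0.03147 = 0.001196 mol.
n(HCl) in the aliquot = 0.001196 mol.
[diluted HCl] = 0.001196 / 0.02386 = 0.05015 M.
Dilution factor = 250.0/6.080 = 41.12, so [stock] = 0.05015 x 41.12 = 2.06 M.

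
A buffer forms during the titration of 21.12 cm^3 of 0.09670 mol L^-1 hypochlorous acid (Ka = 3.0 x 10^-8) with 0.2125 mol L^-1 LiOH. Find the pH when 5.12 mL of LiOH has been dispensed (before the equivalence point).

Initial n(HClO) = 0.09670 x 0.02112 = 0.002042 mol.
n(LiOH) added = 0.2125 x 0.005120 = 0.001088 mol, converting that many moles of HClO to ClO-.
Remaining n(HClO) = 0.0009543 mol; n(ClO-) = 0.001088 mol.
By Henderson-Hasselbalch, pH = pKa + log([A^-]/[HA]) = 7.52 + log(0.001088/0.0009543) = 7.52 + (+0.06) = 7.58.

7.58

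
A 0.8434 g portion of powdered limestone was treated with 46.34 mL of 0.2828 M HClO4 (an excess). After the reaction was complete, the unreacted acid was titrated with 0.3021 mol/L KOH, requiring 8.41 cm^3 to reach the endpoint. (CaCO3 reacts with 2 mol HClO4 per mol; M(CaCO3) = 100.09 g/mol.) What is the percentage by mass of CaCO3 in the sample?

62.7%

Total n(HClO4) added = 0.2828 x 0.04634 = 0.01310 mol.
n(KOH) used = 0.3021 x 0.008410 = 0.002541 mol, which equals the excess n(HClO4).
So n(HClO4) consumed by the sample = 0.01310 - 0.002541 = 0.01056 mol.
n(CaCO3) = 0.01056 / 2 = 0.005282 mol.
mass CaCO3 = 0.005282 x 100.09 = 0.5287 g, so %CaCO3 = 0.5287/0.8434 x 100 = 62.7%.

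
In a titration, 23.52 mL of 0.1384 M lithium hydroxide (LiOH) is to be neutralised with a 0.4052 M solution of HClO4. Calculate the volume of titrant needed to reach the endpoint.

8.03 mL

n(LiOH) = 0.1384 mol/L x 0.02352 L = 0.003255 mol.
At equivalence n(HClO4) = n(LiOH) = 0.003255 mol.
V(HClO4) = 0.003255 / 0.4052 = 0.008033 L = 8.03 mL.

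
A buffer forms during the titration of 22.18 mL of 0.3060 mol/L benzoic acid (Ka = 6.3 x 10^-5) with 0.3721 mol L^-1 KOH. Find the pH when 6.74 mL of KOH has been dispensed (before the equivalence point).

Initial n(C6H5COOH) = 0.3060 x 0.02218 = 0.006787 mol.
n(KOH) added = 0.3721 x 0.006740 = 0.002508 mol, converting that many moles of C6H5COOH to C6H5COO-.
Remaining n(C6H5COOH) = 0.004279 mol; n(C6H5COO-) = 0.002508 mol.
By Henderson-Hasselbalch, pH = pKa + log([A^-]/[HA]) = 4.20 + log(0.002508/0.004279) = 4.20 + (-0.23) = 3.97.

3.97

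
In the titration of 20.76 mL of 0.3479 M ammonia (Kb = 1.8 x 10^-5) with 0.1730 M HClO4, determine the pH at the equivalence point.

5.10

n(NH3) = 0.3479 x 0.02076 = 0.007222 mol; V(HClO4) at equivalence = 0.007222/0.1730 = 0.04175 L.
At equivalence the base is fully converted to NH4+; total volume = 0.06251 L, so [NH4+] = 0.007222/0.06251 = 0.1155 M.
Ka(NH4+) = Kw/Kb = 1.0e-14 / 1.8 x 10^-5 = 5.56e-10.
[H^+] = sqrt(Ka x [NH4+]) = sqrt(5.56e-10 x 0.1155) = 8.01e-6 M.
pH = -log(8.01e-6) = 5.10.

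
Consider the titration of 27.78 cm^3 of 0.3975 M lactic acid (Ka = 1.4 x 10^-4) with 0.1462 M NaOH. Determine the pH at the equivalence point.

n(HC3H5O3) = 0.3975 x 0.02778 = 0.01104 mol; V(NaOH) at equivalence = 0.01104/0.1462 = 0.07553 L.
At equivalence all the acid is converted to C3H5O3-; total volume = 0.02778 + 0.07553 = 0.1033 L, so [C3H5O3-] = 0.01104/0.1033 = 0.1069 M.
Kb = Kw/Ka = 1.0e-14 / 1.4 x 10^-4 = 7.14e-11.
[OH^-] = sqrt(Kb x [C3H5O3-]) = sqrt(7.14e-11 x 0.1069) = 2.76e-6 M.
pOH = 5.56, so pH = 14.00 - 5.56 = 8.44.

8.44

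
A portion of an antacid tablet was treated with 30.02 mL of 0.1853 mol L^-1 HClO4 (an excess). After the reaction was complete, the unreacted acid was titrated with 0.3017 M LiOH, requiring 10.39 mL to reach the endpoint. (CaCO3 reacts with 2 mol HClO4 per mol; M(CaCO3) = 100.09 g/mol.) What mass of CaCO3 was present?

0.122 g

Total n(HClO4) added = 0.1853 x 0.03002 = 0.005563 mol.
n(LiOH) used = 0.3017 x 0.01039 = 0.003135 mol, which equals the excess n(HClO4).
So n(HClO4) consumed by the sample = 0.005563 - 0.003135 = 0.002428 mol.
n(CaCO3) = 0.002428 / 2 = 0.001214 mol.
mass = 0.001214 mol x 100.09 g/mol = 0.122 g.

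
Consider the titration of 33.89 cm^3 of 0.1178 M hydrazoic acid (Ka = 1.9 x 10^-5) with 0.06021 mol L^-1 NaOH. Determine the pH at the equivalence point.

n(HN3) = 0.1178 x 0.03389 = 0.003992 mol; V(NaOH) at equivalence = 0.003992/0.06021 = 0.06631 L.
At equivalence all the acid is converted to N3-; total volume = 0.03389 + 0.06631 = 0.1002 L, so [N3-] = 0.003992/0.1002 = 0.03984 M.
Kb = Kw/Ka = 1.0e-14 / 1.9 x 10^-5 = 5.26e-10.
[OH^-] = sqrt(Kb x [N3-]) = sqrt(5.26e-10 x 0.03984) = 4.58e-6 M.
pOH = 5.34, so pH = 14.00 - 5.34 = 8.66.

8.66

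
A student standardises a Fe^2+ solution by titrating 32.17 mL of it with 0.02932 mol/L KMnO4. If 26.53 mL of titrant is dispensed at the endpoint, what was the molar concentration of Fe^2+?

n(KMnO4) = 0.02932 x 0.02653 = 0.0007779 mol.
From the balanced equation, 1 mol KMnO4 reacts with 5 mol Fe^2+, so n(Fe^2+) = 0.0007779 x 5/1 = 0.003889 mol.
[Fe^2+] = 0.003889 / 0.03217 L = 0.121 M.

0.121 M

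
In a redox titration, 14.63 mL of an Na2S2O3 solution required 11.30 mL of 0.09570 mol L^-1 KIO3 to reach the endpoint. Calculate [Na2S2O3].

n(KIO3) = 0.09570 x 0.01130 = 0.001081 mol.
From the balanced equation, 1 mol KIO3 reacts with 6 mol Na2S2O3, so n(Na2S2O3) = 0.001081 x 6/1 = 0.006488 mol.
[Na2S2O3] = 0.006488 / 0.01463 L = 0.444 M.

0.444 M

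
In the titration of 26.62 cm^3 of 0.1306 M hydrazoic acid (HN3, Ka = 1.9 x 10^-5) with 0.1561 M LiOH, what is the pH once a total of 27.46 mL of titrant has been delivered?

n(acid) = 0.1306 x 0.02662 = 0.003477 mol; n(LiOH) added = 0.1561 x 0.02746 = 0.004287 mol.
Base is in excess by 0.004287 - 0.003477 = 0.0008099 mol in a total volume of 0.05408 L.
[OH^-] = 0.0008099/0.05408 = 0.01498 M, so pOH = 1.82 and pH = 14.00 - 1.82 = 12.18.

12.18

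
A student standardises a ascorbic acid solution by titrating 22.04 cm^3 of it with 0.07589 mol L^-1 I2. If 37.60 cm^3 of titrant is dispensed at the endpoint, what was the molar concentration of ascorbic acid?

0.129 M

n(I2) = 0.07589 x 0.03760 = 0.002853 mol.
From the balanced equation, 1 mol I2 reacts with 1 mol ascorbic acid, so n(ascorbic acid) = 0.002853 x 1/1 = 0.002853 mol.
[ascorbic acid] = 0.002853 / 0.02204 L = 0.129 M.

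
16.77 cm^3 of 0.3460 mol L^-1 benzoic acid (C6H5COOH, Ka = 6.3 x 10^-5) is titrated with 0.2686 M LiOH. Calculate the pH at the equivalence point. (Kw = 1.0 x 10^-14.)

n(C6H5COOH) = 0.3460 x 0.01677 = 0.005802 mol; V(LiOH) at equivalence = 0.005802/0.2686 = 0.02160 L.
At equivalence all the acid is converted to C6H5COO-; total volume = 0.01677 + 0.02160 = 0.03837 L, so [C6H5COO-] = 0.005802/0.03837 = 0.1512 M.
Kb = Kw/Ka = 1.0e-14 / 6.3 x 10^-5 = 1.59e-10.
[OH^-] = sqrt(Kb x [C6H5COO-]) = sqrt(1.59e-10 x 0.1512) = 4.90e-6 M.
pOH = 5.31, so pH = 14.00 - 5.31 = 8.69.

8.69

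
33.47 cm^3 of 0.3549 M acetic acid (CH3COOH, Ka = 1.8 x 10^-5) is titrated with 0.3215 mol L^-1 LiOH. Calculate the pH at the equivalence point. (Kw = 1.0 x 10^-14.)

8.99

n(CH3COOH) = 0.3549 x 0.03347 = 0.01188 mol; V(LiOH) at equivalence = 0.01188/0.3215 = 0.03695 L.
At equivalence all the acid is converted to CH3COO-; total volume = 0.03347 + 0.03695 = 0.07042 L, so [CH3COO-] = 0.01188/0.07042 = 0.1687 M.
Kb = Kw/Ka = 1.0e-14 / 1.8 x 10^-5 = 5.56e-10.
[OH^-] = sqrt(Kb x [CH3COO-]) = sqrt(5.56e-10 x 0.1687) = 9.68e-6 M.
pOH = 5.01, so pH = 14.00 - 5.01 = 8.99.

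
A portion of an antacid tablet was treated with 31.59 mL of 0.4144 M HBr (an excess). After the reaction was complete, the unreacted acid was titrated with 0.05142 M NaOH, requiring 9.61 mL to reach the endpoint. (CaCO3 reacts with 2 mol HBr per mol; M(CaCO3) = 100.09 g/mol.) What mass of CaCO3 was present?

Total n(HBr) added = 0.4144 x 0.03159 = 0.01309 mol.
n(NaOH) used = 0.05142 x 0.009610 = 0.0004941 mol, which equals the excess n(HBr).
So n(HBr) consumed by the sample = 0.01309 - 0.0004941 = 0.01260 mol.
n(CaCO3) = 0.01260 / 2 = 0.006298 mol.
mass = 0.006298 mol x 100.09 g/mol = 0.630 g.

0.630 g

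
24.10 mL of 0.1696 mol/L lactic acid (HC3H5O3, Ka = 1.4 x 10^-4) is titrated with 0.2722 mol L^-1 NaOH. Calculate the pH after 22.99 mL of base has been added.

n(acid) = 0.1696 x 0.02410 = 0.004087 mol; n(NaOH) added = 0.2722 x 0.02299 = 0.006258 mol.
Base is in excess by 0.006258 - 0.004087 = 0.002171 mol in a total volume of 0.04709 L.
[OH^-] = 0.002171/0.04709 = 0.04609 M, so pOH = 1.34 and pH = 14.00 - 1.34 = 12.66.

12.66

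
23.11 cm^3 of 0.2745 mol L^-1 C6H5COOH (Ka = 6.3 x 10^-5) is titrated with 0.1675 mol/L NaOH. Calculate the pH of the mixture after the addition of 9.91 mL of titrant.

3.75

Initial n(C6H5COOH) = 0.2745 x 0.02311 = 0.006344 mol.
n(NaOH) added = 0.1675 x 0.009910 = 0.001660 mol, converting that many moles of C6H5COOH to C6H5COO-.
Remaining n(C6H5COOH) = 0.004684 mol; n(C6H5COO-) = 0.001660 mol.
By Henderson-Hasselbalch, pH = pKa + log([A^-]/[HA]) = 4.20 + log(0.001660/0.004684) = 4.20 + (-0.45) = 3.75.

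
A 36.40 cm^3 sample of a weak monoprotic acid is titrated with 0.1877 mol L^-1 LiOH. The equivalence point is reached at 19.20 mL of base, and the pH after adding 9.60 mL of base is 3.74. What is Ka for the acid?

9.60 mL is half of the equivalence volume, so this is the half-equivalence point where [HA] = [A^-].
At half-equivalence pH = pKa, so pKa = 3.74.
Ka = 10^(-3.74) = 1.8 x 10^-4.

1.8 x 10^-4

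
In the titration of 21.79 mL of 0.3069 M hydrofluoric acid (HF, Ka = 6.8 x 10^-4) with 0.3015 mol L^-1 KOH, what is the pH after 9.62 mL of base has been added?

3.05

Initial n(HF) = 0.3069 x 0.02179 = 0.006687 mol.
n(KOH) added = 0.3015 x 0.009620 = 0.002900 mol, converting that many moles of HF to F-.
Remaining n(HF) = 0.003787 mol; n(F-) = 0.002900 mol.
By Henderson-Hasselbalch, pH = pKa + log([A^-]/[HA]) = 3.17 + log(0.002900/0.003787) = 3.17 + (-0.12) = 3.05.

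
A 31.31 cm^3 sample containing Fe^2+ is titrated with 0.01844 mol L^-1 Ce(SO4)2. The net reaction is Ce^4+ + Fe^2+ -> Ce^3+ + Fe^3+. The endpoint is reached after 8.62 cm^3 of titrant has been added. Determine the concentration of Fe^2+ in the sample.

0.00508 M

n(Ce(SO4)2) = 0.01844 x 0.008620 = 0.0001590 mol.
From the balanced equation, 1 mol Ce(SO4)2 reacts with 1 mol Fe^2+, so n(Fe^2+) = 0.0001590 x 1/1 = 0.0001590 mol.
[Fe^2+] = 0.0001590 / 0.03131 L = 0.00508 M.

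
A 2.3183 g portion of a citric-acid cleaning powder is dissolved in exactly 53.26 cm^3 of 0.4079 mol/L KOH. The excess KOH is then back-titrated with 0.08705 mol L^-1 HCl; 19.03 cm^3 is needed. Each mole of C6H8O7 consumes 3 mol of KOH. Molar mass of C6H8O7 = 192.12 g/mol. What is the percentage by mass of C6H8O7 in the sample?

Total n(KOH) added = 0.4079 x 0.05326 = 0.02172 mol.
n(HCl) used = 0.08705 x 0.01903 = 0.001657 mol, which equals the excess n(KOH).
So n(KOH) consumed by the sample = 0.02172 - 0.001657 = 0.02007 mol.
n(C6H8O7) = 0.02007 / 3 = 0.006689 mol.
mass C6H8O7 = 0.006689 x 192.12 = 1.285 g, so %C6H8O7 = 1.285/2.3183 x 100 = 55.4%.

55.4%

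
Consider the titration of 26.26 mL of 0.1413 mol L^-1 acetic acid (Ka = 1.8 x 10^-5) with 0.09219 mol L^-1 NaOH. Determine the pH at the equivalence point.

8.75

n(CH3COOH) = 0.1413 x 0.02626 = 0.003711 mol; V(NaOH) at equivalence = 0.003711/0.09219 = 0.04025 L.
At equivalence all the acid is converted to CH3COO-; total volume = 0.02626 + 0.04025 = 0.06651 L, so [CH3COO-] = 0.003711/0.06651 = 0.05579 M.
Kb = Kw/Ka = 1.0e-14 / 1.8 x 10^-5 = 5.56e-10.
[OH^-] = sqrt(Kb x [CH3COO-]) = sqrt(5.56e-10 x 0.05579) = 5.57e-6 M.
pOH = 5.25, so pH = 14.00 - 5.25 = 8.75.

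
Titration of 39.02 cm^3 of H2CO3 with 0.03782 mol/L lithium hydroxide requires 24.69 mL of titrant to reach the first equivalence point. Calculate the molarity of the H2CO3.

n(LiOH) = 0.03782 x 0.02469 = 0.0009338 mol.
At the first equivalence point, 1 mol OH^- react per mol H2CO3, so n(H2CO3) = 0.0009338 / 1 = 0.0009338 mol.
[H2CO3] = 0.0009338 / 0.03902 L = 0.0239 M.

0.0239 M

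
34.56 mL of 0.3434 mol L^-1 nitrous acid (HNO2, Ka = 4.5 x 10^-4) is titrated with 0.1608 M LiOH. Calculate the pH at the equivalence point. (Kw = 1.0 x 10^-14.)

8.19

n(HNO2) = 0.3434 x 0.03456 = 0.01187 mol; V(LiOH) at equivalence = 0.01187/0.1608 = 0.07381 L.
At equivalence all the acid is converted to NO2-; total volume = 0.03456 + 0.07381 = 0.1084 L, so [NO2-] = 0.01187/0.1084 = 0.1095 M.
Kb = Kw/Ka = 1.0e-14 / 4.5 x 10^-4 = 2.22e-11.
[OH^-] = sqrt(Kb x [NO2-]) = sqrt(2.22e-11 x 0.1095) = 1.56e-6 M.
pOH = 5.81, so pH = 14.00 - 5.81 = 8.19.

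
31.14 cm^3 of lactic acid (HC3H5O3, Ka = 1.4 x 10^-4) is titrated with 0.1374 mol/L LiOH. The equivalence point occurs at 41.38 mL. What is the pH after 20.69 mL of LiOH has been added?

20.69 mL is exactly half the equivalence volume (41.38/2), i.e. the half-equivalence point.
There, n(HA) = n(A^-), so pH = pKa = -log(1.4 x 10^-4) = 3.85.

3.85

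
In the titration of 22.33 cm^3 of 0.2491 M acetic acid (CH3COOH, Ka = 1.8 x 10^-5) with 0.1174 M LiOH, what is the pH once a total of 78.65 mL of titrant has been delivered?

12.56

n(acid) = 0.2491 x 0.02233 = 0.005562 mol; n(LiOH) added = 0.1174 x 0.07865 = 0.009234 mol.
Base is in excess by 0.009234 - 0.005562 = 0.003671 mol in a total volume of 0.1010 L.
[OH^-] = 0.003671/0.1010 = 0.03635 M, so pOH = 1.44 and pH = 14.00 - 1.44 = 12.56.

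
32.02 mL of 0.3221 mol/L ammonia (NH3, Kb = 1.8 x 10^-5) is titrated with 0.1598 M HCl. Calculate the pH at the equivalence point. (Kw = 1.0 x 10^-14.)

n(NH3) = 0.3221 x 0.03202 = 0.01031 mol; V(HCl) at equivalence = 0.01031/0.1598 = 0.06454 L.
At equivalence the base is fully converted to NH4+; total volume = 0.09656 L, so [NH4+] = 0.01031/0.09656 = 0.1068 M.
Ka(NH4+) = Kw/Kb = 1.0e-14 / 1.8 x 10^-5 = 5.56e-10.
[H^+] = sqrt(Ka x [NH4+]) = sqrt(5.56e-10 x 0.1068) = 7.70e-6 M.
pH = -log(7.70e-6) = 5.11.

5.11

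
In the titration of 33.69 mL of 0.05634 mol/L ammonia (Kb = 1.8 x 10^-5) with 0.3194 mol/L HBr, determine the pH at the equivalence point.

5.29

n(NH3) = 0.05634 x 0.03369 = 0.001898 mol; V(HBr) at equivalence = 0.001898/0.3194 = 0.005943 L.
At equivalence the base is fully converted to NH4+; total volume = 0.03963 L, so [NH4+] = 0.001898/0.03963 = 0.04789 M.
Ka(NH4+) = Kw/Kb = 1.0e-14 / 1.8 x 10^-5 = 5.56e-10.
[H^+] = sqrt(Ka x [NH4+]) = sqrt(5.56e-10 x 0.04789) = 5.16e-6 M.
pH = -log(5.16e-6) = 5.29.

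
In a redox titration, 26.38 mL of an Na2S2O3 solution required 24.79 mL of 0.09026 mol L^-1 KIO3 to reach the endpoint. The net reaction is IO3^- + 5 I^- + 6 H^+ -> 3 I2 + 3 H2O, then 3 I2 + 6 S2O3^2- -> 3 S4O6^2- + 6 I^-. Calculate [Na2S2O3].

n(KIO3) = 0.09026 x 0.02479 = 0.002238 mol.
From the balanced equation, 1 mol KIO3 reacts with 6 mol Na2S2O3, so n(Na2S2O3) = 0.002238 x 6/1 = 0.01343 mol.
[Na2S2O3] = 0.01343 / 0.02638 L = 0.509 M.

0.509 M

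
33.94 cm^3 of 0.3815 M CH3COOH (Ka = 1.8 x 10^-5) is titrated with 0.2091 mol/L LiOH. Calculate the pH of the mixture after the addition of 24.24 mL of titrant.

Initial n(CH3COOH) = 0.3815 x 0.03394 = 0.01295 mol.
n(LiOH) added = 0.2091 x 0.02424 = 0.005069 mol, converting that many moles of CH3COOH to CH3COO-.
Remaining n(CH3COOH) = 0.007880 mol; n(CH3COO-) = 0.005069 mol.
By Henderson-Hasselbalch, pH = pKa + log([A^-]/[HA]) = 4.74 + log(0.005069/0.007880) = 4.74 + (-0.19) = 4.55.

4.55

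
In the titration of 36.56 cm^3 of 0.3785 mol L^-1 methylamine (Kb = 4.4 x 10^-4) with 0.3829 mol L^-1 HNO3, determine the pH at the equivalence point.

n(CH3NH2) = 0.3785 x 0.03656 = 0.01384 mol; V(HNO3) at equivalence = 0.01384/0.3829 = 0.03614 L.
At equivalence the base is fully converted to CH3NH3+; total volume = 0.07270 L, so [CH3NH3+] = 0.01384/0.07270 = 0.1903 M.
Ka(CH3NH3+) = Kw/Kb = 1.0e-14 / 4.4 x 10^-4 = 2.27e-11.
[H^+] = sqrt(Ka x [CH3NH3+]) = sqrt(2.27e-11 x 0.1903) = 2.08e-6 M.
pH = -log(2.08e-6) = 5.68.

5.68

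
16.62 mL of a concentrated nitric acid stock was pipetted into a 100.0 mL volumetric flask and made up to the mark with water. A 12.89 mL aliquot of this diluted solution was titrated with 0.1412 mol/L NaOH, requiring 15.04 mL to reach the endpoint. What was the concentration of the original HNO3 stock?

n(NaOH) = 0.1412 x 0.01504 = 0.002124 mol.
n(HNO3) in the aliquot = 0.002124 mol.
[diluted HNO3] = 0.002124 / 0.01289 = 0.1648 M.
Dilution factor = 100.0/16.62 = 6.017, so [stock] = 0.1648 x 6.017 = 0.991 M.

0.991 M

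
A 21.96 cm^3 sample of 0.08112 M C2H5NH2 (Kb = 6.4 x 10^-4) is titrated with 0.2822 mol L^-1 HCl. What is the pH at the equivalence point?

n(C2H5NH2) = 0.08112 x 0.02196 = 0.001781 mol; V(HCl) at equivalence = 0.001781/0.2822 = 0.006313 L.
At equivalence the base is fully converted to C2H5NH3+; total volume = 0.02827 L, so [C2H5NH3+] = 0.001781/0.02827 = 0.06301 M.
Ka(C2H5NH3+) = Kw/Kb = 1.0e-14 / 6.4 x 10^-4 = 1.56e-11.
[H^+] = sqrt(Ka x [C2H5NH3+]) = sqrt(1.56e-11 x 0.06301) = 9.92e-7 M.
pH = -log(9.92e-7) = 6.00.

6.00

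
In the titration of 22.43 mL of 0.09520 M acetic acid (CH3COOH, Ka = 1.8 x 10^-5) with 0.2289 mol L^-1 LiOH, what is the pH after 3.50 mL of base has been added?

4.52

Initial n(CH3COOH) = 0.09520 x 0.02243 = 0.002135 mol.
n(LiOH) added = 0.2289 x 0.003500 = 0.0008012 mol, converting that many moles of CH3COOH to CH3COO-.
Remaining n(CH3COOH) = 0.001334 mol; n(CH3COO-) = 0.0008012 mol.
By Henderson-Hasselbalch, pH = pKa + log([A^-]/[HA]) = 4.74 + log(0.0008012/0.001334) = 4.74 + (-0.22) = 4.52.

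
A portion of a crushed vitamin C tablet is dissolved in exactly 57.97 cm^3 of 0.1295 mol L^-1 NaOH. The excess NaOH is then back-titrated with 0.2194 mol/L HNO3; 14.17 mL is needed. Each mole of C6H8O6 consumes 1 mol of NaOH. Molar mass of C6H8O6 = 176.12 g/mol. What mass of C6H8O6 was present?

0.775 g

Total n(NaOH) added = 0.1295 x 0.05797 = 0.007507 mol.
n(HNO3) used = 0.2194 x 0.01417 = 0.003109 mol, which equals the excess n(NaOH).
So n(NaOH) consumed by the sample = 0.007507 - 0.003109 = 0.004398 mol.
n(C6H8O6) = 0.004398 / 1 = 0.004398 mol.
mass = 0.004398 mol x 176.12 g/mol = 0.775 g.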